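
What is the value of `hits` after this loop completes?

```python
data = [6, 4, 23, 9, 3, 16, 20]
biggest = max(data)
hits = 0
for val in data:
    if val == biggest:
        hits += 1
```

Count of max value 23 in [6, 4, 23, 9, 3, 16, 20]
`hits` takes the values: 0 → 1

Answer: 1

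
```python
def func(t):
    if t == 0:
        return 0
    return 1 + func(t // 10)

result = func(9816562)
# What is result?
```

Count of digits of 9816562: 7

Answer: 7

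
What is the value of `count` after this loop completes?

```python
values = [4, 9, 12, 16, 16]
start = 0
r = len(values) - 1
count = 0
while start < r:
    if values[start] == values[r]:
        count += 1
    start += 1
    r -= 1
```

Count matching pairs from ends
`count` takes the values: 0

Answer: 0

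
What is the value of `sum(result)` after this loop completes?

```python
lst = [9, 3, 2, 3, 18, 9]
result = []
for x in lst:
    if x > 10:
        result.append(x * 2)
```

Sum of doubled values > 10
`result` takes the values: [] → [36]
So `sum(result)` = 36

Answer: 36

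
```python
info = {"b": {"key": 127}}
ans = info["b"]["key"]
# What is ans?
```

Trace:
`info = {"b": {"key": 127}}` → info = {'b': {'key': 127}}
`ans = info["b"]["key"]` → ans = 127
So ans = 127

Answer: 127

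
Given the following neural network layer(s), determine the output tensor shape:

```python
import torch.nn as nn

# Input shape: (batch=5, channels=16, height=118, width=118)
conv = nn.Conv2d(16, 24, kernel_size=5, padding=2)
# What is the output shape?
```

Input: (5, 16, 118, 118) -> Output: (5, 24, 118, 118)

Answer: (5, 24, 118, 118)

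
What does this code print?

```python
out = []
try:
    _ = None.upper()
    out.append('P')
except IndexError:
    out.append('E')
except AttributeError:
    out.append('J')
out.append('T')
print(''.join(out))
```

Execution trace: 'J' (except AttributeError) → 'T' (after the try/except). Output: JT

Answer: JT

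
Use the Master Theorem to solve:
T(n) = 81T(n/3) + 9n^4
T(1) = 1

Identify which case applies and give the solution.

a=81, b=3, f(n)=9n^4. log_3(81) = 4. Since c=4 = 4, Case 2 applies: T(n) = Θ(n^log_b(a) · log n) = O(n^4 log n).

Answer: O(n^4 log n) - Case 2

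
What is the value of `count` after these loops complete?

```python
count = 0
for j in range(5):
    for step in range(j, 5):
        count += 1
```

Upper triangle: 5 + 4 + ... + 1
`count` takes the values: 0 → 1 → 2 → 3 → 4 → 5 → 6 → 7 → 8 → 9 → 10 → 11 → 12 → 13 → 14 → 15

Answer: 15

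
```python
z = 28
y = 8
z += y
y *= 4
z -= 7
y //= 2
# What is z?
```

Trace:
`z = 28` → z = 28
`y = 8` → y = 8
`z += y` → z = 36
`y *= 4` → y = 32
`z -= 7` → z = 29
`y //= 2` → y = 16
So z = 29

Answer: 29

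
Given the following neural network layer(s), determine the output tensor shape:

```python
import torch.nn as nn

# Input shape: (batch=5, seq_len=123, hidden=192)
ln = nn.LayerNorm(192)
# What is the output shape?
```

Input: (5, 123, 192) -> Output: (5, 123, 192)

Answer: (5, 123, 192)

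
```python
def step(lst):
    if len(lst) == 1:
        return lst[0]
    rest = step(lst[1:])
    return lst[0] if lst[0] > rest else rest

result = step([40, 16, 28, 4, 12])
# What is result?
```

Recursive max over [40, 16, 28, 4, 12] = 40

Answer: 40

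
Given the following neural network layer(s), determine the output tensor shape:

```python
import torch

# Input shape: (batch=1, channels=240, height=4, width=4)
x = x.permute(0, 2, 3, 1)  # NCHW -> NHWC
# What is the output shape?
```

Input: (1, 240, 4, 4) -> Output: (1, 4, 4, 240)

Answer: (1, 4, 4, 240)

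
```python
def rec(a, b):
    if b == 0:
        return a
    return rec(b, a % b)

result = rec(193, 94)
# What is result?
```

rec(193, 94) -> rec(94, 5) -> rec(5, 4) -> rec(4, 1) -> rec(1, 0) -> 1

Answer: 1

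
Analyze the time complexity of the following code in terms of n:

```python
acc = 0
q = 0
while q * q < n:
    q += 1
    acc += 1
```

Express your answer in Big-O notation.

Each loop level contributes: √n. Multiplying the contributions gives O(√n).

Answer: O(√n)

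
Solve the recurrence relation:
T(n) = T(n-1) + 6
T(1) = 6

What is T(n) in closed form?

Unrolling: T(n) = T(1) + 6·(n-1) = 6 + 6(n-1) = 6n.

Answer: T(n) = 6n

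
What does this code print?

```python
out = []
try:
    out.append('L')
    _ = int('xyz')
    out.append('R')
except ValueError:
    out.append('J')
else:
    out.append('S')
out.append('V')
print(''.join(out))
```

Execution trace: 'L' (try body) → 'J' (except ValueError) → 'V' (after the try/except). Output: LJV

Answer: LJV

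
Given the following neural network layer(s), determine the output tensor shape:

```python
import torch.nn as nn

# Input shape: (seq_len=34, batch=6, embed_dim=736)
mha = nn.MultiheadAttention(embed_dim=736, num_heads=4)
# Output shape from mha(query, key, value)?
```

Input: (34, 6, 736) -> Output: (34, 6, 736)

Answer: (34, 6, 736)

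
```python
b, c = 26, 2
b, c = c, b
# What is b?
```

Trace:
`b, c = 26, 2` → b = 26; c = 2
`b, c = c, b` → b = 2; c = 26
So b = 2

Answer: 2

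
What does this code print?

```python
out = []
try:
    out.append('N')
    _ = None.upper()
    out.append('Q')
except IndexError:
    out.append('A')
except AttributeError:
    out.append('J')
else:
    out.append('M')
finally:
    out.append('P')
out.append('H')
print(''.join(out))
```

Execution trace: 'N' (try body) → 'J' (except AttributeError) → 'P' (finally) → 'H' (after the try/except). Output: NJPH

Answer: NJPH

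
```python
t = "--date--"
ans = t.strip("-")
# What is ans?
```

Trace:
`t = "--date--"` → t = '--date--'
`ans = t.strip("-")` → ans = 'date'
So ans = 'date'

Answer: 'date'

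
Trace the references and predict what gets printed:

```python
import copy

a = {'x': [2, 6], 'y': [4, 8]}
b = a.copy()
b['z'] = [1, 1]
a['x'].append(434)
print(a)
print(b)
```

Key concept: shallow copy of dict with mutable values.
Step by step:
`a = {'x': [2, 6], 'y': [4, 8]}` → a = {'x': [2, 6], 'y': [4, 8]}
`b = a.copy()` → b = {'x': [2, 6], 'y': [4, 8]}
`b['z'] = [1, 1]` → b = {'x': [2, 6], 'y': [4, 8], 'z': [1, 1]}
`a['x'].append(434)` → a = {'x': [2, 6, 434], 'y': [4, 8]}; b = {'x': [2, 6, 434], 'y': [4, 8], 'z': [1, 1]}
`print(a)` → prints {'x': [2, 6, 434], 'y': [4, 8]}
`print(b)` → prints {'x': [2, 6, 434], 'y': [4, 8], 'z': [1, 1]}

Answer:
{'x': [2, 6, 434], 'y': [4, 8]}
{'x': [2, 6, 434], 'y': [4, 8], 'z': [1, 1]}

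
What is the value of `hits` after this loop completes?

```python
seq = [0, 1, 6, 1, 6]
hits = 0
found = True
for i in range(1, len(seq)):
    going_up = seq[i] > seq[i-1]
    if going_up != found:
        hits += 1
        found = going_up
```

Count direction changes in [0, 1, 6, 1, 6]
`hits` takes the values: 0 → 1 → 2

Answer: 2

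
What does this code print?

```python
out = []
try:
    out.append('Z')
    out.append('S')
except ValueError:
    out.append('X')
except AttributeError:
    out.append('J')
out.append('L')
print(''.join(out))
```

Execution trace: 'Z' (try body) → 'S' (try body, no exception) → 'L' (after the try/except). Output: ZSL

Answer: ZSL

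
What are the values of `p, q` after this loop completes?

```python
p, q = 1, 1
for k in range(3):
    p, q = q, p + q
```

Fibonacci: after 3 iterations
`p, q` takes the values: (1, 1) → (1, 2) → (2, 3) → (3, 5)

Answer: 3, 5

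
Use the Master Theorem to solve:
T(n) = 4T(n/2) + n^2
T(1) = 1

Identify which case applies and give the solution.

a=4, b=2, f(n)=n^2. log_2(4) = 2. Since c=2 = 2, Case 2 applies: T(n) = Θ(n^log_b(a) · log n) = O(n^2 log n).

Answer: O(n^2 log n) - Case 2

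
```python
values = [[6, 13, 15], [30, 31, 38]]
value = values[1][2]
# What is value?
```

Trace:
`values = [[6, 13, 15], [30, 31, 38]]` → values = [[6, 13, 15], [30, 31, 38]]
`value = values[1][2]` → value = 38
So value = 38

Answer: 38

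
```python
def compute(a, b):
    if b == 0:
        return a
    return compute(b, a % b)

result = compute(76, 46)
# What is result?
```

compute(76, 46) -> compute(46, 30) -> compute(30, 16) -> compute(16, 14) -> compute(14, 2) -> compute(2, 0) -> 2

Answer: 2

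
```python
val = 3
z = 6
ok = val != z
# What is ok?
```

Trace:
`val = 3` → val = 3
`z = 6` → z = 6
`ok = val != z` → ok = True
So ok = True

Answer: True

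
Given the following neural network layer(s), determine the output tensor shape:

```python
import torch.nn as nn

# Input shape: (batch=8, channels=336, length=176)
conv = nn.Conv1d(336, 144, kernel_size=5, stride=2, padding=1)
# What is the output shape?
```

Input: (8, 336, 176) -> Output: (8, 144, 87)

Answer: (8, 144, 87)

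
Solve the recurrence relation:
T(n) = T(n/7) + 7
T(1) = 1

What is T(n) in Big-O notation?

Each step divides n by 7 and adds 7. After log_7(n) steps we reach T(1)=1. So T(n) = 7·log_7(n) + 1 = O(log n).

Answer: O(log n)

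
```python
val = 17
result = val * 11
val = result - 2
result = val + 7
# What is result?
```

Trace:
`val = 17` → val = 17
`result = val * 11` → result = 187
`val = result - 2` → val = 185
`result = val + 7` → result = 192
So result = 192

Answer: 192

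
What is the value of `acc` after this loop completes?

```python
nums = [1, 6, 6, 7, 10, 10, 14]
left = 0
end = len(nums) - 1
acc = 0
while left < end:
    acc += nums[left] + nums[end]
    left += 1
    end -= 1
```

Sum of pairs from ends
`acc` takes the values: 0 → 15 → 31 → 47

Answer: 47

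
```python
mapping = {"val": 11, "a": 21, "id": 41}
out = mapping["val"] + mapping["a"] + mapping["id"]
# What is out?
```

Trace:
`mapping = {"val": 11, "a": 21, "id": 41}` → mapping = {'val': 11, 'a': 21, 'id': 41}
`out = mapping["val"] + mapping["a"] + mapping["id"]` → out = 73
So out = 73

Answer: 73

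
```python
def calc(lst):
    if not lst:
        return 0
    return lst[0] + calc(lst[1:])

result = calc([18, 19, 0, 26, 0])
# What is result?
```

18 + 19 + 0 + 26 + 0 + 0 = 63

Answer: 63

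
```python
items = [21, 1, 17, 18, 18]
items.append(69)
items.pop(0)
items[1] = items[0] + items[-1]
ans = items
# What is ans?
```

Trace:
`items = [21, 1, 17, 18, 18]` → items = [21, 1, 17, 18, 18]
`items.append(69)` → items = [21, 1, 17, 18, 18, 69]
`items.pop(0)` → items = [1, 17, 18, 18, 69]
`items[1] = items[0] + items[-1]` → items = [1, 70, 18, 18, 69]
`ans = items` → ans = [1, 70, 18, 18, 69]
So ans = [1, 70, 18, 18, 69]

Answer: [1, 70, 18, 18, 69]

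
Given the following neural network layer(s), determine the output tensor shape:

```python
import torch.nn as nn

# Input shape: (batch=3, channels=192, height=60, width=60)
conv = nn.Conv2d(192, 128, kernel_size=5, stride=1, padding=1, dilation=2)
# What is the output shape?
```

Input: (3, 192, 60, 60) -> Output: (3, 128, 54, 54)

Answer: (3, 128, 54, 54)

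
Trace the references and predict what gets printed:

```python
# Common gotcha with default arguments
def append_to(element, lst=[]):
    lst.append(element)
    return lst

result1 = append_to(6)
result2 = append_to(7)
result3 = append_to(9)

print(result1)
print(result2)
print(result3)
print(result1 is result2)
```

Key concept: mutable default argument gotcha.
Step by step:
`result1 = append_to(6)` → result1 = [6]
`result2 = append_to(7)` → result1 = [6, 7] (same object as result2); result2 = [6, 7] (same object as result1)
`result3 = append_to(9)` → result1 = [6, 7, 9] (same object as result2, result3); result2 = [6, 7, 9] (same object as result1, result3); result3 = [6, 7, 9] (same object as result1, result2)
`print(result1)` → prints [6, 7, 9]
`print(result2)` → prints [6, 7, 9]
`print(result3)` → prints [6, 7, 9]
`print(result1 is result2)` → prints True

Answer:
[6, 7, 9]
[6, 7, 9]
[6, 7, 9]
True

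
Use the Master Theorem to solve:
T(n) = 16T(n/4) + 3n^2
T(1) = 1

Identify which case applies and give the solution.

a=16, b=4, f(n)=3n^2. log_4(16) = 2. Since c=2 = 2, Case 2 applies: T(n) = Θ(n^log_b(a) · log n) = O(n^2 log n).

Answer: O(n^2 log n) - Case 2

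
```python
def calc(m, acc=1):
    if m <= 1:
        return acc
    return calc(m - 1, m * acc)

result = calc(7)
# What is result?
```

Accumulator trace (n, acc): (7, 1) -> (6, 7) -> (5, 42) -> (4, 210) -> (3, 840) -> (2, 2520) -> (1, 5040) -> return 5040

Answer: 5040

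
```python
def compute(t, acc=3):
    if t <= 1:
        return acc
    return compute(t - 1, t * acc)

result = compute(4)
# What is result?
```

Accumulator trace (n, acc): (4, 3) -> (3, 12) -> (2, 36) -> (1, 72) -> return 72

Answer: 72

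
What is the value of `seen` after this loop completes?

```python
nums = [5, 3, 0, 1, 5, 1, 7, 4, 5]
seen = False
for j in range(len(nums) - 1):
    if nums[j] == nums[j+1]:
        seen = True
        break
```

Check consecutive duplicates in [5, 3, 0, 1, 5, 1, 7, 4, 5]
`seen` takes the values: False

Answer: False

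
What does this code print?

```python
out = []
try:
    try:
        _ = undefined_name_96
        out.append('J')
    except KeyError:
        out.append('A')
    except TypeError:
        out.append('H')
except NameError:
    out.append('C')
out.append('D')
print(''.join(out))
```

Execution trace: 'C' (outer except NameError) → 'D' (after the try/except). Output: CD

Answer: CD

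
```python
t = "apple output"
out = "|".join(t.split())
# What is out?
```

Trace:
`t = "apple output"` → t = 'apple output'
`out = "|".join(t.split())` → out = 'apple|output'
So out = 'apple|output'

Answer: 'apple|output'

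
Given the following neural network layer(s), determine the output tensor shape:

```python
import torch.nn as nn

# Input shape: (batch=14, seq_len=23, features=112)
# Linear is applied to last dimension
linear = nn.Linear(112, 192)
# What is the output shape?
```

Input: (14, 23, 112) -> Output: (14, 23, 192)

Answer: (14, 23, 192)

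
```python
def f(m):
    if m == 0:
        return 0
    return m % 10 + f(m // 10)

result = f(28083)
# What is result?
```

Sum of digits of 28083: 3 + 8 + 0 + 8 + 2 = 21

Answer: 21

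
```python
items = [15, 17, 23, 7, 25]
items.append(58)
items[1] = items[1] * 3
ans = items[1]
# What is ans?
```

Trace:
`items = [15, 17, 23, 7, 25]` → items = [15, 17, 23, 7, 25]
`items.append(58)` → items = [15, 17, 23, 7, 25, 58]
`items[1] = items[1] * 3` → items = [15, 51, 23, 7, 25, 58]
`ans = items[1]` → ans = 51
So ans = 51

Answer: 51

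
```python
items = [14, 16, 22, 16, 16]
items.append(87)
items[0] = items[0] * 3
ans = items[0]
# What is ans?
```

Trace:
`items = [14, 16, 22, 16, 16]` → items = [14, 16, 22, 16, 16]
`items.append(87)` → items = [14, 16, 22, 16, 16, 87]
`items[0] = items[0] * 3` → items = [42, 16, 22, 16, 16, 87]
`ans = items[0]` → ans = 42
So ans = 42

Answer: 42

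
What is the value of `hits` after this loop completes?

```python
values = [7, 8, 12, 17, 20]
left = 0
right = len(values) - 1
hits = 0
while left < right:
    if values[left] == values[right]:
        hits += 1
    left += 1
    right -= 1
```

Count matching pairs from ends
`hits` takes the values: 0

Answer: 0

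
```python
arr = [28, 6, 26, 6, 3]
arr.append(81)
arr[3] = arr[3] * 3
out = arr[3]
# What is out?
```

Trace:
`arr = [28, 6, 26, 6, 3]` → arr = [28, 6, 26, 6, 3]
`arr.append(81)` → arr = [28, 6, 26, 6, 3, 81]
`arr[3] = arr[3] * 3` → arr = [28, 6, 26, 18, 3, 81]
`out = arr[3]` → out = 18
So out = 18

Answer: 18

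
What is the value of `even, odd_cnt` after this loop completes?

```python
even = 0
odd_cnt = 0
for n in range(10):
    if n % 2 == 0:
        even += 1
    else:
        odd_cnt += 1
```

Count evens and odds in range(10)
`even, odd_cnt` takes the values: (0, 0) → (1, 0) → (1, 1) → (2, 1) → (2, 2) → (3, 2) → (3, 3) → (4, 3) → (4, 4) → (5, 4) → (5, 5)

Answer: 5, 5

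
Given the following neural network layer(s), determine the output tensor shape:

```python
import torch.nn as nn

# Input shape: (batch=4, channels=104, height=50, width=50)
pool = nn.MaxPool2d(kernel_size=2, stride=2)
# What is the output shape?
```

Input: (4, 104, 50, 50) -> Output: (4, 104, 25, 25)

Answer: (4, 104, 25, 25)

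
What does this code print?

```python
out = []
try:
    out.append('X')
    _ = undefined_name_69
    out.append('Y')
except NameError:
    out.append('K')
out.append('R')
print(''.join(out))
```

Execution trace: 'X' (try body) → 'K' (except NameError) → 'R' (after the try/except). Output: XKR

Answer: XKR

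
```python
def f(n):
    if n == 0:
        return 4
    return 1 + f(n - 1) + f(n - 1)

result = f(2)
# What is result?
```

f(n) = 1 + 2·f(n-1), f(0)=4. Closed form: (4+1)·2^2 - 1 = 19.

Answer: 19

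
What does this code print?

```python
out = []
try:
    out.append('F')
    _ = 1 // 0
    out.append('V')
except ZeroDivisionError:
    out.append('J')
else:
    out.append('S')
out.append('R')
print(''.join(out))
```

Execution trace: 'F' (try body) → 'J' (except ZeroDivisionError) → 'R' (after the try/except). Output: FJR

Answer: FJR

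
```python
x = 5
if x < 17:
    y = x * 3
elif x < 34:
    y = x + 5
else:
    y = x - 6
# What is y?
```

Trace:
`x = 5` → x = 5
`if x < 17: ...` → x < 17 is True → y = 15
So y = 15

Answer: 15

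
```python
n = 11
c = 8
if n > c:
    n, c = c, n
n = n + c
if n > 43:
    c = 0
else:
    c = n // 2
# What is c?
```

Trace:
`n = 11` → n = 11
`c = 8` → c = 8
`if n > c: ...` → n > c is True → n = 8; c = 11
`n = n + c` → n = 19
`if n > 43: ...` → n > 43 is False, take else branch → c = 9
So c = 9

Answer: 9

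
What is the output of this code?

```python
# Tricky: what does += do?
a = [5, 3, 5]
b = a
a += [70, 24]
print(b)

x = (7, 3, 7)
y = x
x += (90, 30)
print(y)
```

Key concept: += behavior differs for mutable vs immutable.
Step by step:
`a = [5, 3, 5]` → a = [5, 3, 5]
`b = a` → b = [5, 3, 5] (same object as a)
`a += [70, 24]` → a = [5, 3, 5, 70, 24] (same object as b); b = [5, 3, 5, 70, 24] (same object as a)
`print(b)` → prints [5, 3, 5, 70, 24]
`x = (7, 3, 7)` → x = (7, 3, 7)
`y = x` → y = (7, 3, 7)
`x += (90, 30)` → x = (7, 3, 7, 90, 30)
`print(y)` → prints (7, 3, 7)

Answer:
[5, 3, 5, 70, 24]
(7, 3, 7)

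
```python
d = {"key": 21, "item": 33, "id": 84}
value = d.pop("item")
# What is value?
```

Trace:
`d = {"key": 21, "item": 33, "id": 84}` → d = {'key': 21, 'item': 33, 'id': 84}
`value = d.pop("item")` → d = {'key': 21, 'id': 84}; value = 33
So value = 33

Answer: 33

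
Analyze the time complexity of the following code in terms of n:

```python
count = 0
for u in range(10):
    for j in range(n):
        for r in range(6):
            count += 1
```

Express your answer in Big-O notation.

Each loop level contributes: 1 × n × 1. Multiplying the contributions gives O(n).

Answer: O(n)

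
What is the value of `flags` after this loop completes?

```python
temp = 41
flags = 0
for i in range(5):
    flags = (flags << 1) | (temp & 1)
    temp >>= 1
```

Reverse lowest 5 bits of 41
`flags` takes the values: 0 → 1 → 2 → 4 → 9 → 18

Answer: 18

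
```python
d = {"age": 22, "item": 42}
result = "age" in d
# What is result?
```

Trace:
`d = {"age": 22, "item": 42}` → d = {'age': 22, 'item': 42}
`result = "age" in d` → result = True
So result = True

Answer: True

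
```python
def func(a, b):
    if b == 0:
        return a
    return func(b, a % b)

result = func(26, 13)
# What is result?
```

func(26, 13) -> func(13, 0) -> 13

Answer: 13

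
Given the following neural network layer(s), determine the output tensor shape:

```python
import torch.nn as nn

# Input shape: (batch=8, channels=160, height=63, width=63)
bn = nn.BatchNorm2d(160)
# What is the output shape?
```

Input: (8, 160, 63, 63) -> Output: (8, 160, 63, 63)

Answer: (8, 160, 63, 63)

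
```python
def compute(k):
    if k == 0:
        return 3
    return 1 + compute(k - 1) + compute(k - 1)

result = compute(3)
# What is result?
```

compute(k) = 1 + 2·compute(k-1), compute(0)=3. Closed form: (3+1)·2^3 - 1 = 31.

Answer: 31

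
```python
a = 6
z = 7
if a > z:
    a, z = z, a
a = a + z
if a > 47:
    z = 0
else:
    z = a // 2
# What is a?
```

Trace:
`a = 6` → a = 6
`z = 7` → z = 7
`if a > z: ...` → a > z is False → no variable changes
`a = a + z` → a = 13
`if a > 47: ...` → a > 47 is False, take else branch → z = 6
So a = 13

Answer: 13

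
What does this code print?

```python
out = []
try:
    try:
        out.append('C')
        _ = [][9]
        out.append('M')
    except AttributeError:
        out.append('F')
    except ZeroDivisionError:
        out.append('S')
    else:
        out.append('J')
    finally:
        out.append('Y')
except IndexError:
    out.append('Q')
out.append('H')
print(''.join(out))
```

Execution trace: 'C' (try body) → 'Y' (finally) → 'Q' (outer except IndexError) → 'H' (after the try/except). Output: CYQH

Answer: CYQH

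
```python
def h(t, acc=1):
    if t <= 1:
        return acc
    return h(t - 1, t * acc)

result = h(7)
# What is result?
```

Accumulator trace (n, acc): (7, 1) -> (6, 7) -> (5, 42) -> (4, 210) -> (3, 840) -> (2, 2520) -> (1, 5040) -> return 5040

Answer: 5040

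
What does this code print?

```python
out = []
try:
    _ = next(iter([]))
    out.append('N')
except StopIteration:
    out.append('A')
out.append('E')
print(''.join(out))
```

Execution trace: 'A' (except StopIteration) → 'E' (after the try/except). Output: AE

Answer: AE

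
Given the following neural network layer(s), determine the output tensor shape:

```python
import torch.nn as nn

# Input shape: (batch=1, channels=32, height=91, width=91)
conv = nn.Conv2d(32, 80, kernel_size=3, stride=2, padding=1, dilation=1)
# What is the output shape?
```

Input: (1, 32, 91, 91) -> Output: (1, 80, 46, 46)

Answer: (1, 80, 46, 46)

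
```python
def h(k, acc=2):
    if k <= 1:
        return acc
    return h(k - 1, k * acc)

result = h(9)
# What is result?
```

Accumulator trace (n, acc): (9, 2) -> (8, 18) -> (7, 144) -> (6, 1008) -> (5, 6048) -> (4, 30240) -> (3, 120960) -> (2, 362880) -> (1, 725760) -> return 725760

Answer: 725760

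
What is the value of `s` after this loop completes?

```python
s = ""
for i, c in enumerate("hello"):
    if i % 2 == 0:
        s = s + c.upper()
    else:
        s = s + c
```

Uppercase even positions in 'hello'
`s` takes the values: "" → "H" → "He" → "HeL" → "HeLl" → "HeLlO"

Answer: "HeLlO"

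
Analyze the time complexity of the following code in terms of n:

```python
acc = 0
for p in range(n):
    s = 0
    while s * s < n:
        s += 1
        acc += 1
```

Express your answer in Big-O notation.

Each loop level contributes: n × √n. Multiplying the contributions gives O(n√n).

Answer: O(n√n)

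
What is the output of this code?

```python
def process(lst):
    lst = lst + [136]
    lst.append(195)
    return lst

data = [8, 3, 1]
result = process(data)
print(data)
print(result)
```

Key concept: rebinding parameter vs mutation.
Step by step:
`data = [8, 3, 1]` → data = [8, 3, 1]
`result = process(data)` → result = [8, 3, 1, 136, 195]
`print(data)` → prints [8, 3, 1]
`print(result)` → prints [8, 3, 1, 136, 195]

Answer:
[8, 3, 1]
[8, 3, 1, 136, 195]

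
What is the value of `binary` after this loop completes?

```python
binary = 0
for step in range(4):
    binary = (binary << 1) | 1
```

Build 4 consecutive 1-bits: 0b1111
`binary` takes the values: 0 → 1 → 3 → 7 → 15

Answer: 15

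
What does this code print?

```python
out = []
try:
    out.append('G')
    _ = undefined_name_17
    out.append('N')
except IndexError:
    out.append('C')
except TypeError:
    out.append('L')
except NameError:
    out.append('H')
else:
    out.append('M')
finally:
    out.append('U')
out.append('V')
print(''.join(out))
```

Execution trace: 'G' (try body) → 'H' (except NameError) → 'U' (finally) → 'V' (after the try/except). Output: GHUV

Answer: GHUV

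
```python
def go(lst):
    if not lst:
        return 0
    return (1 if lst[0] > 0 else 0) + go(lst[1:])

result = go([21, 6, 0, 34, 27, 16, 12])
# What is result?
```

Count of positive elements in [21, 6, 0, 34, 27, 16, 12] = 6

Answer: 6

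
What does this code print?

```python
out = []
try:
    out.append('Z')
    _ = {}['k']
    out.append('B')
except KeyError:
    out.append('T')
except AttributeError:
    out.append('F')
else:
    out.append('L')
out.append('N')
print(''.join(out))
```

Execution trace: 'Z' (try body) → 'T' (except KeyError) → 'N' (after the try/except). Output: ZTN

Answer: ZTN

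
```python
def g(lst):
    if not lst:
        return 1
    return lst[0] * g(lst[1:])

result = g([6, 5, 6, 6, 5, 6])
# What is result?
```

Product over [6, 5, 6, 6, 5, 6] = 6 * 5 * 6 * 6 * 5 * 6 = 32400

Answer: 32400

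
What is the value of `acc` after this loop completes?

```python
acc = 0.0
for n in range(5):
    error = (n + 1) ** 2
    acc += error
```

Sum of squared losses 1² + 2² + ... + 5²
`acc` takes the values: 0.0 → 1.0 → 5.0 → 14.0 → 30.0 → 55.0

Answer: 55.0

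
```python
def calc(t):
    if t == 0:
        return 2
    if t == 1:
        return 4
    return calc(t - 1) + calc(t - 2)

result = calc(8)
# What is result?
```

Build up from base cases: calc(0)=2, calc(1)=4, calc(2)=6, calc(3)=10, calc(4)=16, calc(5)=26, calc(6)=42, ..., calc(8)=110

Answer: 110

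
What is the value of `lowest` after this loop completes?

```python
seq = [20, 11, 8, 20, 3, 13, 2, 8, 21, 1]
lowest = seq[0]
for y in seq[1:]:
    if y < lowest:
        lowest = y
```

Minimum of [20, 11, 8, 20, 3, 13, 2, 8, 21, 1]
`lowest` takes the values: 20 → 11 → 8 → 3 → 2 → 1

Answer: 1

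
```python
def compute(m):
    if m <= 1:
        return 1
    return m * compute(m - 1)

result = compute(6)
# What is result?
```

compute(6) = 6 * 5 * 4 * 3 * 2 * 1 = 720

Answer: 720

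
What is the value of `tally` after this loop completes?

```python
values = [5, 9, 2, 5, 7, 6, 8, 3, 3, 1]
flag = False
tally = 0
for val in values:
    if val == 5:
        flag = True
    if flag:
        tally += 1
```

Count elements after first 5 in [5, 9, 2, 5, 7, 6, 8, 3, 3, 1]
`tally` takes the values: 0 → 1 → 2 → 3 → 4 → 5 → 6 → 7 → 8 → 9 → 10

Answer: 10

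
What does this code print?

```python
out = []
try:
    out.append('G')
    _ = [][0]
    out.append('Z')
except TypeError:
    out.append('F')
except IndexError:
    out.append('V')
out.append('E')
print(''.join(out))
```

Execution trace: 'G' (try body) → 'V' (except IndexError) → 'E' (after the try/except). Output: GVE

Answer: GVE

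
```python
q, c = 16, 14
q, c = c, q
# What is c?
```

Trace:
`q, c = 16, 14` → q = 16; c = 14
`q, c = c, q` → q = 14; c = 16
So c = 16

Answer: 16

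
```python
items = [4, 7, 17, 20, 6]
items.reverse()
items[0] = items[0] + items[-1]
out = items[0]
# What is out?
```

Trace:
`items = [4, 7, 17, 20, 6]` → items = [4, 7, 17, 20, 6]
`items.reverse()` → items = [6, 20, 17, 7, 4]
`items[0] = items[0] + items[-1]` → items = [10, 20, 17, 7, 4]
`out = items[0]` → out = 10
So out = 10

Answer: 10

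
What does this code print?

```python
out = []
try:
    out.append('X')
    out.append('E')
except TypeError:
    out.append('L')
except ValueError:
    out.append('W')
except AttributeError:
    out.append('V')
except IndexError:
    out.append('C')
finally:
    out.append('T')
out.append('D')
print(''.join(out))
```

Execution trace: 'X' (try body) → 'E' (try body, no exception) → 'T' (finally) → 'D' (after the try/except). Output: XETD

Answer: XETD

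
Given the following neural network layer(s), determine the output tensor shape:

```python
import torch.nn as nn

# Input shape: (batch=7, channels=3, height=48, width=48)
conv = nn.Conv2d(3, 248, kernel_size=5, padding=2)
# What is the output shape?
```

Input: (7, 3, 48, 48) -> Output: (7, 248, 48, 48)

Answer: (7, 248, 48, 48)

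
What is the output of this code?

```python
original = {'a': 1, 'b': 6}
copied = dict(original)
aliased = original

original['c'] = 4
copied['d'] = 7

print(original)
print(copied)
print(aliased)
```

Key concept: dict() creates copy, assignment creates alias.
Step by step:
`original = {'a': 1, 'b': 6}` → original = {'a': 1, 'b': 6}
`copied = dict(original)` → copied = {'a': 1, 'b': 6}
`aliased = original` → aliased = {'a': 1, 'b': 6} (same object as original)
`original['c'] = 4` → original = {'a': 1, 'b': 6, 'c': 4} (same object as aliased); aliased = {'a': 1, 'b': 6, 'c': 4} (same object as original)
`copied['d'] = 7` → copied = {'a': 1, 'b': 6, 'd': 7}
`print(original)` → prints {'a': 1, 'b': 6, 'c': 4}
`print(copied)` → prints {'a': 1, 'b': 6, 'd': 7}
`print(aliased)` → prints {'a': 1, 'b': 6, 'c': 4}

Answer:
{'a': 1, 'b': 6, 'c': 4}
{'a': 1, 'b': 6, 'd': 7}
{'a': 1, 'b': 6, 'c': 4}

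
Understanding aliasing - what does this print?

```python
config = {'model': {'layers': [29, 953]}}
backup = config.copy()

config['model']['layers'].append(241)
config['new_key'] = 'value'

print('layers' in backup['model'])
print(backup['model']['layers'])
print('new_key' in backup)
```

Key concept: shallow copy gotcha with nested dict.
Step by step:
`config = {'model': {'layers': [29, 953]}}` → config = {'model': {'layers': [29, 953]}}
`backup = config.copy()` → backup = {'model': {'layers': [29, 953]}}
`config['model']['layers'].append(241)` → config = {'model': {'layers': [29, 953, 241]}}; backup = {'model': {'layers': [29, 953, 241]}}
`config['new_key'] = 'value'` → config = {'model': {'layers': [29, 953, 241]}, 'new_key': 'value'}
`print('layers' in backup['model'])` → prints True
`print(backup['model']['layers'])` → prints [29, 953, 241]
`print('new_key' in backup)` → prints False

Answer:
True
[29, 953, 241]
False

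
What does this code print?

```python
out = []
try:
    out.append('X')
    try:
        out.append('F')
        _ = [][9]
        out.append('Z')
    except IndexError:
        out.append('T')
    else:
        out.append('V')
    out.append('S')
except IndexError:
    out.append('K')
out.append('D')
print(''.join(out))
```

Execution trace: 'X' (try body) → 'F' (inner try body) → 'T' (inner except IndexError) → 'S' (try body, no exception) → 'D' (after the try/except). Output: XFTSD

Answer: XFTSD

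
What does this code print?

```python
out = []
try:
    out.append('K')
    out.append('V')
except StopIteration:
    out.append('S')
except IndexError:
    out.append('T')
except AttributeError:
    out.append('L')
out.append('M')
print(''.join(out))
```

Execution trace: 'K' (try body) → 'V' (try body, no exception) → 'M' (after the try/except). Output: KVM

Answer: KVM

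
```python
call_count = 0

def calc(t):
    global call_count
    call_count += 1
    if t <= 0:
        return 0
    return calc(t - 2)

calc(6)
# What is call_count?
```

Linear recursion stepping by 2: 4 calls from t=6 down to ≤0.

Answer: 4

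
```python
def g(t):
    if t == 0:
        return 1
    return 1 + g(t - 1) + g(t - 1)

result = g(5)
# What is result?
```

g(t) = 1 + 2·g(t-1), g(0)=1. Closed form: (1+1)·2^5 - 1 = 63.

Answer: 63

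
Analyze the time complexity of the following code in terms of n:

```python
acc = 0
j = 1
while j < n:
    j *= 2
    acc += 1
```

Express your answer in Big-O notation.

Each loop level contributes: log n. Multiplying the contributions gives O(log n).

Answer: O(log n)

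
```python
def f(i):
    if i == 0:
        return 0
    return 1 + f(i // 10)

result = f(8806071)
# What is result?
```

Count of digits of 8806071: 7

Answer: 7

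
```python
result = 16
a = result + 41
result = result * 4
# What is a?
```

Trace:
`result = 16` → result = 16
`a = result + 41` → a = 57
`result = result * 4` → result = 64
So a = 57

Answer: 57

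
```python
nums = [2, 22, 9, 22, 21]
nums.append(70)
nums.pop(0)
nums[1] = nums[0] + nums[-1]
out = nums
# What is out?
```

Trace:
`nums = [2, 22, 9, 22, 21]` → nums = [2, 22, 9, 22, 21]
`nums.append(70)` → nums = [2, 22, 9, 22, 21, 70]
`nums.pop(0)` → nums = [22, 9, 22, 21, 70]
`nums[1] = nums[0] + nums[-1]` → nums = [22, 92, 22, 21, 70]
`out = nums` → out = [22, 92, 22, 21, 70]
So out = [22, 92, 22, 21, 70]

Answer: [22, 92, 22, 21, 70]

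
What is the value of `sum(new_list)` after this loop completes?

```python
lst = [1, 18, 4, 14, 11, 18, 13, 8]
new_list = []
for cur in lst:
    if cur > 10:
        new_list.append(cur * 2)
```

Sum of doubled values > 10
`new_list` takes the values: [] → [36] → [36, 28] → [36, 28, 22] → [36, 28, 22, 36] → [36, 28, 22, 36, 26]
So `sum(new_list)` = 148

Answer: 148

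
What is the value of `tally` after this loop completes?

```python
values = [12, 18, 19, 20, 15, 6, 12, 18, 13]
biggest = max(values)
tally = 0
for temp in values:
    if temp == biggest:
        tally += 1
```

Count of max value 20 in [12, 18, 19, 20, 15, 6, 12, 18, 13]
`tally` takes the values: 0 → 1

Answer: 1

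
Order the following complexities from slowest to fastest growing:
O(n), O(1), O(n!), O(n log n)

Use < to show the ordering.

Ordered by growth rate: O(1) < O(n) < O(n log n) < O(n!)

Answer: O(1) < O(n) < O(n log n) < O(n!)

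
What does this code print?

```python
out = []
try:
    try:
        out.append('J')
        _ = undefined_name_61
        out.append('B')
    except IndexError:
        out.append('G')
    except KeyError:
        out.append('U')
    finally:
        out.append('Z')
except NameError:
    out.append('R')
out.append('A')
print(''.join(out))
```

Execution trace: 'J' (inner try body) → 'Z' (inner finally) → 'R' (outer except NameError) → 'A' (after the try/except). Output: JZRA

Answer: JZRA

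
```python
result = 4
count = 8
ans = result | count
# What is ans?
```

Trace:
`result = 4` → result = 4
`count = 8` → count = 8
`ans = result | count` → ans = 12
So ans = 12

Answer: 12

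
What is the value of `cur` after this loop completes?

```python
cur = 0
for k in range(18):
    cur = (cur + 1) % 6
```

Increment mod 6, 18 times = 0
`cur` takes the values: 0 → 1 → 2 → 3 → 4 → 5 → 0 → 1 → 2 → 3 → 4 → 5 → 0 → 1 → 2 → 3 → 4 → 5 → 0

Answer: 0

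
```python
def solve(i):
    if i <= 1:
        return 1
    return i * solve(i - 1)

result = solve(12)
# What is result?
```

solve(12) = 12 * 11 * 10 * 9 * 8 * 7 * 6 * 5 * 4 * 3 * 2 * 1 = 479001600

Answer: 479001600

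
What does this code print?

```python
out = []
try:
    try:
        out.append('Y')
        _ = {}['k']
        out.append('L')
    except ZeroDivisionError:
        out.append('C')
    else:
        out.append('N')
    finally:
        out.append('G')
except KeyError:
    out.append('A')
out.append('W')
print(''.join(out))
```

Execution trace: 'Y' (try body) → 'G' (finally) → 'A' (outer except KeyError) → 'W' (after the try/except). Output: YGAW

Answer: YGAW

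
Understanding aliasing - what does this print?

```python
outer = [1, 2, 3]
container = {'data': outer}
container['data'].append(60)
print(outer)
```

Key concept: dict holds reference to list.
Step by step:
`outer = [1, 2, 3]` → outer = [1, 2, 3]
`container = {'data': outer}` → container = {'data': [1, 2, 3]}
`container['data'].append(60)` → outer = [1, 2, 3, 60]; container = {'data': [1, 2, 3, 60]}
`print(outer)` → prints [1, 2, 3, 60]

Answer: [1, 2, 3, 60]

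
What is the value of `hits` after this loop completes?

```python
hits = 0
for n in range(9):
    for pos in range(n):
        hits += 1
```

Triangle number: 0+1+2+...+8
`hits` takes the values: 0 → 1 → 2 → 3 → 4 → 5 → 6 → 7 → 8 → 9 → 10 → 11 → 12 → 13 → 14 → 15 → 16 → 17 → 18 → 19 → 20 → 21 → 22 → 23 → 24 → 25 → 26 → 27 → 28 → 29 → 30 → 31 → 32 → 33 → 34 → 35 → 36

Answer: 36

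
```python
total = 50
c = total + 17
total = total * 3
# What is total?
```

Trace:
`total = 50` → total = 50
`c = total + 17` → c = 67
`total = total * 3` → total = 150
So total = 150

Answer: 150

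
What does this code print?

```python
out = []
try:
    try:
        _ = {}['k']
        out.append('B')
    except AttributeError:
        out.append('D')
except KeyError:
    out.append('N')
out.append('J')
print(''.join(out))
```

Execution trace: 'N' (outer except KeyError) → 'J' (after the try/except). Output: NJ

Answer: NJ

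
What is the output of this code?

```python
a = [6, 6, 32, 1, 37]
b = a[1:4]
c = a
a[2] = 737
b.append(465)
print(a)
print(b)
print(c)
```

Key concept: slice vs alias.
Step by step:
`a = [6, 6, 32, 1, 37]` → a = [6, 6, 32, 1, 37]
`b = a[1:4]` → b = [6, 32, 1]
`c = a` → c = [6, 6, 32, 1, 37] (same object as a)
`a[2] = 737` → a = [6, 6, 737, 1, 37] (same object as c); c = [6, 6, 737, 1, 37] (same object as a)
`b.append(465)` → b = [6, 32, 1, 465]
`print(a)` → prints [6, 6, 737, 1, 37]
`print(b)` → prints [6, 32, 1, 465]
`print(c)` → prints [6, 6, 737, 1, 37]

Answer:
[6, 6, 737, 1, 37]
[6, 32, 1, 465]
[6, 6, 737, 1, 37]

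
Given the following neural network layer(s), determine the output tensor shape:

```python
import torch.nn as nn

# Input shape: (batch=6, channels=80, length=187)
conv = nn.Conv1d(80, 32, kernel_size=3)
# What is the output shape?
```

Input: (6, 80, 187) -> Output: (6, 32, 185)

Answer: (6, 32, 185)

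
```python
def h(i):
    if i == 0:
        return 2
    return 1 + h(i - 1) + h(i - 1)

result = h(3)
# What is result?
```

h(i) = 1 + 2·h(i-1), h(0)=2. Closed form: (2+1)·2^3 - 1 = 23.

Answer: 23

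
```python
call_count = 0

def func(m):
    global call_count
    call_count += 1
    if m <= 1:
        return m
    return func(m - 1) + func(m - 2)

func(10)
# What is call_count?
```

Calls(m) = 1 + Calls(m-1) + Calls(m-2); Calls(0)=Calls(1)=1. For m=10 this gives 177.

Answer: 177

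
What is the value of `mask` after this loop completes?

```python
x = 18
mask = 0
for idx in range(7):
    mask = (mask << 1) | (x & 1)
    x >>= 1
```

Reverse lowest 7 bits of 18
`mask` takes the values: 0 → 1 → 2 → 4 → 9 → 18 → 36

Answer: 36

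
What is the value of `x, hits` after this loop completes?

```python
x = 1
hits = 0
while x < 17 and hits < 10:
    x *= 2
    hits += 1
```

Double until >= 17 or 10 iterations
`x, hits` takes the values: (1, 0) → (2, 0) → (2, 1) → (4, 1) → (4, 2) → (8, 2) → (8, 3) → (16, 3) → (16, 4) → (32, 4) → (32, 5)

Answer: 32, 5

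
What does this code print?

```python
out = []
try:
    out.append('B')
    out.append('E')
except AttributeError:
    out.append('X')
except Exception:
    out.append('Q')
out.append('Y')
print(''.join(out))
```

Execution trace: 'B' (try body) → 'E' (try body, no exception) → 'Y' (after the try/except). Output: BEY

Answer: BEY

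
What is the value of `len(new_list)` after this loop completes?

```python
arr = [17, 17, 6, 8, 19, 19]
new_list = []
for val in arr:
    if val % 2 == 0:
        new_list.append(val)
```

Count even numbers in [17, 17, 6, 8, 19, 19]
`new_list` takes the values: [] → [6] → [6, 8]
So `len(new_list)` = 2

Answer: 2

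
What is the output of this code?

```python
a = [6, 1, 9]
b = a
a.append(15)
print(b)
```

Key concept: basic list aliasing.
Step by step:
`a = [6, 1, 9]` → a = [6, 1, 9]
`b = a` → b = [6, 1, 9] (same object as a)
`a.append(15)` → a = [6, 1, 9, 15] (same object as b); b = [6, 1, 9, 15] (same object as a)
`print(b)` → prints [6, 1, 9, 15]

Answer: [6, 1, 9, 15]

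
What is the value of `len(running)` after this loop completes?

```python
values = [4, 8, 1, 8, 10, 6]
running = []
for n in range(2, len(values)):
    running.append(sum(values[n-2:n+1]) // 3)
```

Number of 3-element averages
`running` takes the values: [] → [4] → [4, 5] → [4, 5, 6] → [4, 5, 6, 8]
So `len(running)` = 4

Answer: 4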